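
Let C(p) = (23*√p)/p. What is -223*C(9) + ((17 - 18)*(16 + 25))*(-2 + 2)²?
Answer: -5129/3 ≈ -1709.7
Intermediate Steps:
C(p) = 23/√p
-223*C(9) + ((17 - 18)*(16 + 25))*(-2 + 2)² = -5129/√9 + ((17 - 18)*(16 + 25))*(-2 + 2)² = -5129/3 - 1*41*0² = -223*23/3 - 41*0 = -5129/3 + 0 = -5129/3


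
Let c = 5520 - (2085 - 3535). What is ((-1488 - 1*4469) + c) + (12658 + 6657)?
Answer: 20328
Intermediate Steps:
c = 6970 (c = 5520 - 1*(-1450) = 5520 + 1450 = 6970)
((-1488 - 1*4469) + c) + (12658 + 6657) = ((-1488 - 1*4469) + 6970) + (12658 + 6657) = ((-1488 - 4469) + 6970) + 19315 = (-5957 + 6970) + 19315 = 1013 + 19315 = 20328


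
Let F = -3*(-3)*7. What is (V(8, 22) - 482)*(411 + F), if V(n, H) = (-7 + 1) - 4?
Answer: -233208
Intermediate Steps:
V(n, H) = -10 (V(n, H) = -6 - 4 = -10)
F = 63 (F = 9*7 = 63)
(V(8, 22) - 482)*(411 + F) = (-10 - 482)*(411 + 63) = -492*474 = -233208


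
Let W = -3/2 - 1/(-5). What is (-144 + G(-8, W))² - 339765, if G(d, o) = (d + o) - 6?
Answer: -31438851/100 ≈ -3.1439e+5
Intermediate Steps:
W = -13/10 (W = -3*½ - 1*(-⅕) = -3/2 + ⅕ = -13/10 ≈ -1.3000)
G(d, o) = -6 + d + o
(-144 + G(-8, W))² - 339765 = (-144 + (-6 - 8 - 13/10))² - 339765 = (-144 - 153/10)² - 339765 = (-1593/10)² - 339765 = 2537649/100 - 339765 = -31438851/100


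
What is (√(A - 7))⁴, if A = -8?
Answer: 225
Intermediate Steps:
(√(A - 7))⁴ = (√(-8 - 7))⁴ = (√(-15))⁴ = (I*√15)⁴ = 225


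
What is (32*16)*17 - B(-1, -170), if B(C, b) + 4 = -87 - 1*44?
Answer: 8839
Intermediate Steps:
B(C, b) = -135 (B(C, b) = -4 + (-87 - 1*44) = -4 + (-87 - 44) = -4 - 131 = -135)
(32*16)*17 - B(-1, -170) = (32*16)*17 - 1*(-135) = 512*17 + 135 = 8704 + 135 = 8839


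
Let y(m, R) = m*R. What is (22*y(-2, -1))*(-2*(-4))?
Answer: 352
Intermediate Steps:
y(m, R) = R*m
(22*y(-2, -1))*(-2*(-4)) = (22*(-1*(-2)))*(-2*(-4)) = (22*2)*8 = 44*8 = 352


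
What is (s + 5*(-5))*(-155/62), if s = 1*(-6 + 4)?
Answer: 135/2 ≈ 67.500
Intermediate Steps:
s = -2 (s = 1*(-2) = -2)
(s + 5*(-5))*(-155/62) = (-2 + 5*(-5))*(-155/62) = (-2 - 25)*(-155*1/62) = -27*(-5/2) = 135/2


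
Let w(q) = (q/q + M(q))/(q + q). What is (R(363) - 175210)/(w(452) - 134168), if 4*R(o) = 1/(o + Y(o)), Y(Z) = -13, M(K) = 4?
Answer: 27718221887/21225376725 ≈ 1.3059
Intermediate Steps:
w(q) = 5/(2*q) (w(q) = (q/q + 4)/(q + q) = (1 + 4)/((2*q)) = 5*(1/(2*q)) = 5/(2*q))
R(o) = 1/(4*(-13 + o)) (R(o) = 1/(4*(o - 13)) = 1/(4*(-13 + o)))
(R(363) - 175210)/(w(452) - 134168) = (1/(4*(-13 + 363)) - 175210)/((5/2)/452 - 134168) = ((1/4)/350 - 175210)/((5/2)*(1/452) - 134168) = ((1/4)*(1/350) - 175210)/(5/904 - 134168) = (1/1400 - 175210)/(-121287867/904) = -245293999/1400*(-904/121287867) = 27718221887/21225376725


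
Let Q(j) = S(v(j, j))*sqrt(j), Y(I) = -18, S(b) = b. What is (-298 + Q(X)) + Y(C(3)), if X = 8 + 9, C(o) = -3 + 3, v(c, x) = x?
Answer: -316 + 17*sqrt(17) ≈ -245.91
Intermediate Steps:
C(o) = 0
X = 17
Q(j) = j**(3/2) (Q(j) = j*sqrt(j) = j**(3/2))
(-298 + Q(X)) + Y(C(3)) = (-298 + 17**(3/2)) - 18 = (-298 + 17*sqrt(17)) - 18 = -316 + 17*sqrt(17)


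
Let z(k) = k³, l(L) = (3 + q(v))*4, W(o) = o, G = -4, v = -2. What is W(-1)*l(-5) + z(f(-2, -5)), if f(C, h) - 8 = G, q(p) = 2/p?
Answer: 56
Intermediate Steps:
f(C, h) = 4 (f(C, h) = 8 - 4 = 4)
l(L) = 8 (l(L) = (3 + 2/(-2))*4 = (3 + 2*(-½))*4 = (3 - 1)*4 = 2*4 = 8)
W(-1)*l(-5) + z(f(-2, -5)) = -1*8 + 4³ = -8 + 64 = 56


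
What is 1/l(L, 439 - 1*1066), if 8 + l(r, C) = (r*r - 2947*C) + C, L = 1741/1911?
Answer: 3651921/6745590475495 ≈ 5.4138e-7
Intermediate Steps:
L = 1741/1911 (L = 1741*(1/1911) = 1741/1911 ≈ 0.91104)
l(r, C) = -8 + r² - 2946*C (l(r, C) = -8 + ((r*r - 2947*C) + C) = -8 + ((r² - 2947*C) + C) = -8 + (r² - 2946*C) = -8 + r² - 2946*C)
1/l(L, 439 - 1*1066) = 1/(-8 + (1741/1911)² - 2946*(439 - 1*1066)) = 1/(-8 + 3031081/3651921 - 2946*(439 - 1066)) = 1/(-8 + 3031081/3651921 - 2946*(-627)) = 1/(-8 + 3031081/3651921 + 1847142) = 1/(6745590475495/3651921) = 3651921/6745590475495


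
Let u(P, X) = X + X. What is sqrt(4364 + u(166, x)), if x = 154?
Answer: 8*sqrt(73) ≈ 68.352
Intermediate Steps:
u(P, X) = 2*X
sqrt(4364 + u(166, x)) = sqrt(4364 + 2*154) = sqrt(4364 + 308) = sqrt(4672) = 8*sqrt(73)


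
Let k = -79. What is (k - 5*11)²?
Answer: 17956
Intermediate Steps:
(k - 5*11)² = (-79 - 5*11)² = (-79 - 55)² = (-134)² = 17956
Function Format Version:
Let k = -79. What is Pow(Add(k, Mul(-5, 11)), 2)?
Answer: 17956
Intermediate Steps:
Pow(Add(k, Mul(-5, 11)), 2) = Pow(Add(-79, Mul(-5, 11)), 2) = Pow(Add(-79, -55), 2) = Pow(-134, 2) = 17956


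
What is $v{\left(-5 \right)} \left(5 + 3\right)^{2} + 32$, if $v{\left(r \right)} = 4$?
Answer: $288$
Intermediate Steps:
$v{\left(-5 \right)} \left(5 + 3\right)^{2} + 32 = 4 \left(5 + 3\right)^{2} + 32 = 4 \cdot 8^{2} + 32 = 4 \cdot 64 + 32 = 256 + 32 = 288$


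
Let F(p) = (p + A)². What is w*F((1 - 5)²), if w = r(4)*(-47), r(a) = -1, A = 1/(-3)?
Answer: 103823/9 ≈ 11536.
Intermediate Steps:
A = -⅓ ≈ -0.33333
F(p) = (-⅓ + p)² (F(p) = (p - ⅓)² = (-⅓ + p)²)
w = 47 (w = -1*(-47) = 47)
w*F((1 - 5)²) = 47*((-1 + 3*(1 - 5)²)²/9) = 47*((-1 + 3*(-4)²)²/9) = 47*((-1 + 3*16)²/9) = 47*((-1 + 48)²/9) = 47*((⅑)*47²) = 47*((⅑)*2209) = 47*(2209/9) = 103823/9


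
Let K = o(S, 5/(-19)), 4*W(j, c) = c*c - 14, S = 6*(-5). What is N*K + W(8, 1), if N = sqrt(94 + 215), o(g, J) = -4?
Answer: -13/4 - 4*sqrt(309) ≈ -73.564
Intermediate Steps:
S = -30
W(j, c) = -7/2 + c**2/4 (W(j, c) = (c*c - 14)/4 = (c**2 - 14)/4 = (-14 + c**2)/4 = -7/2 + c**2/4)
K = -4
N = sqrt(309) ≈ 17.578
N*K + W(8, 1) = sqrt(309)*(-4) + (-7/2 + (1/4)*1**2) = -4*sqrt(309) + (-7/2 + (1/4)*1) = -4*sqrt(309) + (-7/2 + 1/4) = -4*sqrt(309) - 13/4 = -13/4 - 4*sqrt(309)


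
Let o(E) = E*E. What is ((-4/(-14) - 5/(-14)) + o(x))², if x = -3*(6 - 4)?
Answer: 263169/196 ≈ 1342.7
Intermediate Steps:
x = -6 (x = -3*2 = -6)
o(E) = E²
((-4/(-14) - 5/(-14)) + o(x))² = ((-4/(-14) - 5/(-14)) + (-6)²)² = ((-4*(-1/14) - 5*(-1/14)) + 36)² = ((2/7 + 5/14) + 36)² = (9/14 + 36)² = (513/14)² = 263169/196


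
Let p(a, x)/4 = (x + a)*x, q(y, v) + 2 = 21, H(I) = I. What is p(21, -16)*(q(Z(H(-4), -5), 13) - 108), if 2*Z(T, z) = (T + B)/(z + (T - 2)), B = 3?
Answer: 28480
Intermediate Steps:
Z(T, z) = (3 + T)/(2*(-2 + T + z)) (Z(T, z) = ((T + 3)/(z + (T - 2)))/2 = ((3 + T)/(z + (-2 + T)))/2 = ((3 + T)/(-2 + T + z))/2 = (3 + T)/(2*(-2 + T + z)))
q(y, v) = 19 (q(y, v) = -2 + 21 = 19)
p(a, x) = 4*x*(a + x) (p(a, x) = 4*((x + a)*x) = 4*((a + x)*x) = 4*(x*(a + x)) = 4*x*(a + x))
p(21, -16)*(q(Z(H(-4), -5), 13) - 108) = (4*(-16)*(21 - 16))*(19 - 108) = (4*(-16)*5)*(-89) = -320*(-89) = 28480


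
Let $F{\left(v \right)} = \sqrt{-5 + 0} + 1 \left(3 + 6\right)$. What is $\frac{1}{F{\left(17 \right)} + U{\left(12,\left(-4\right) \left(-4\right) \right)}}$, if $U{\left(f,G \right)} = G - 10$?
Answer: $\frac{3}{46} - \frac{i \sqrt{5}}{230} \approx 0.065217 - 0.009722 i$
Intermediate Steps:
$U{\left(f,G \right)} = -10 + G$ ($U{\left(f,G \right)} = G - 10 = -10 + G$)
$F{\left(v \right)} = 9 + i \sqrt{5}$ ($F{\left(v \right)} = \sqrt{-5} + 1 \cdot 9 = i \sqrt{5} + 9 = 9 + i \sqrt{5}$)
$\frac{1}{F{\left(17 \right)} + U{\left(12,\left(-4\right) \left(-4\right) \right)}} = \frac{1}{\left(9 + i \sqrt{5}\right) - -6} = \frac{1}{\left(9 + i \sqrt{5}\right) + \left(-10 + 16\right)} = \frac{1}{\left(9 + i \sqrt{5}\right) + 6} = \frac{1}{15 + i \sqrt{5}}$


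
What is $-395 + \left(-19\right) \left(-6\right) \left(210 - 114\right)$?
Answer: $10549$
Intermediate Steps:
$-395 + \left(-19\right) \left(-6\right) \left(210 - 114\right) = -395 + 114 \left(210 - 114\right) = -395 + 114 \cdot 96 = -395 + 10944 = 10549$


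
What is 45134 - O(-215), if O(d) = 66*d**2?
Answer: -3005716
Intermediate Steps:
45134 - O(-215) = 45134 - 66*(-215)**2 = 45134 - 66*46225 = 45134 - 1*3050850 = 45134 - 3050850 = -3005716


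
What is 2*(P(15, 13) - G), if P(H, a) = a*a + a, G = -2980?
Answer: 6324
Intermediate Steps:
P(H, a) = a + a² (P(H, a) = a² + a = a + a²)
2*(P(15, 13) - G) = 2*(13*(1 + 13) - 1*(-2980)) = 2*(13*14 + 2980) = 2*(182 + 2980) = 2*3162 = 6324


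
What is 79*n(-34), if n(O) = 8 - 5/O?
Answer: 21883/34 ≈ 643.62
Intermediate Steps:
79*n(-34) = 79*(8 - 5/(-34)) = 79*(8 - 5*(-1/34)) = 79*(8 + 5/34) = 79*(277/34) = 21883/34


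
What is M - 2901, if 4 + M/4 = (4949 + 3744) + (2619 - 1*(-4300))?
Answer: 59531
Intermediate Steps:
M = 62432 (M = -16 + 4*((4949 + 3744) + (2619 - 1*(-4300))) = -16 + 4*(8693 + (2619 + 4300)) = -16 + 4*(8693 + 6919) = -16 + 4*15612 = -16 + 62448 = 62432)
M - 2901 = 62432 - 2901 = 59531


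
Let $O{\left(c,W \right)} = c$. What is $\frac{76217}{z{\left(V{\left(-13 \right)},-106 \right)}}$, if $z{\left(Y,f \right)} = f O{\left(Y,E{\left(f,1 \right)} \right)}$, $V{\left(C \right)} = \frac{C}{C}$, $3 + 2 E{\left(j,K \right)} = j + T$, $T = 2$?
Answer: $- \frac{76217}{106} \approx -719.03$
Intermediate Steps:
$E{\left(j,K \right)} = - \frac{1}{2} + \frac{j}{2}$ ($E{\left(j,K \right)} = - \frac{3}{2} + \frac{j + 2}{2} = - \frac{3}{2} + \frac{2 + j}{2} = - \frac{3}{2} + \left(1 + \frac{j}{2}\right) = - \frac{1}{2} + \frac{j}{2}$)
$V{\left(C \right)} = 1$
$z{\left(Y,f \right)} = Y f$ ($z{\left(Y,f \right)} = f Y = Y f$)
$\frac{76217}{z{\left(V{\left(-13 \right)},-106 \right)}} = \frac{76217}{1 \left(-106\right)} = \frac{76217}{-106} = 76217 \left(- \frac{1}{106}\right) = - \frac{76217}{106}$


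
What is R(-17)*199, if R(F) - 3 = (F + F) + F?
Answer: -9552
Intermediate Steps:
R(F) = 3 + 3*F (R(F) = 3 + ((F + F) + F) = 3 + (2*F + F) = 3 + 3*F)
R(-17)*199 = (3 + 3*(-17))*199 = (3 - 51)*199 = -48*199 = -9552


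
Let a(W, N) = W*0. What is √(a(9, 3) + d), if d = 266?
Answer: √266 ≈ 16.310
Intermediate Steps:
a(W, N) = 0
√(a(9, 3) + d) = √(0 + 266) = √266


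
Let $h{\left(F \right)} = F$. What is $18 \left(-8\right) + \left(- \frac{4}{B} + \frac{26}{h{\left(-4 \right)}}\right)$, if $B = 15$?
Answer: $- \frac{4523}{30} \approx -150.77$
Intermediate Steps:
$18 \left(-8\right) + \left(- \frac{4}{B} + \frac{26}{h{\left(-4 \right)}}\right) = 18 \left(-8\right) + \left(- \frac{4}{15} + \frac{26}{-4}\right) = -144 + \left(\left(-4\right) \frac{1}{15} + 26 \left(- \frac{1}{4}\right)\right) = -144 - \frac{203}{30} = - \frac{4523}{30}$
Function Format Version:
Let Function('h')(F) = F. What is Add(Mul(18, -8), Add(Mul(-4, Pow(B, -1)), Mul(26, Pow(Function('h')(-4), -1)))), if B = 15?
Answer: Rational(-4523, 30) ≈ -150.77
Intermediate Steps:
Add(Mul(18, -8), Add(Mul(-4, Pow(B, -1)), Mul(26, Pow(Function('h')(-4), -1)))) = Add(Mul(18, -8), Add(Mul(-4, Pow(15, -1)), Mul(26, Pow(-4, -1)))) = Add(-144, Add(Mul(-4, Rational(1, 15)), Mul(26, Rational(-1, 4)))) = Add(-144, Add(Rational(-4, 15), Rational(-13, 2))) = Add(-144, Rational(-203, 30)) = Rational(-4523, 30)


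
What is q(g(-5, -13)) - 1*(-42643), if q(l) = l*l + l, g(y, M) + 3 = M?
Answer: 42883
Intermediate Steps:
g(y, M) = -3 + M
q(l) = l + l**2 (q(l) = l**2 + l = l + l**2)
q(g(-5, -13)) - 1*(-42643) = (-3 - 13)*(1 + (-3 - 13)) - 1*(-42643) = -16*(1 - 16) + 42643 = -16*(-15) + 42643 = 240 + 42643 = 42883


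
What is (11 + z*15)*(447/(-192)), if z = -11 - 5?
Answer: 34121/64 ≈ 533.14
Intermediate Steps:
z = -16
(11 + z*15)*(447/(-192)) = (11 - 16*15)*(447/(-192)) = (11 - 240)*(447*(-1/192)) = -229*(-149/64) = 34121/64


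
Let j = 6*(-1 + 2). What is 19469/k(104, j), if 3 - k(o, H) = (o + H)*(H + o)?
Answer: -19469/12097 ≈ -1.6094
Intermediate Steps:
j = 6 (j = 6*1 = 6)
k(o, H) = 3 - (H + o)² (k(o, H) = 3 - (o + H)*(H + o) = 3 - (H + o)*(H + o) = 3 - (H + o)²)
19469/k(104, j) = 19469/(3 - (6 + 104)²) = 19469/(3 - 1*110²) = 19469/(3 - 1*12100) = 19469/(3 - 12100) = 19469/(-12097) = 19469*(-1/12097) = -19469/12097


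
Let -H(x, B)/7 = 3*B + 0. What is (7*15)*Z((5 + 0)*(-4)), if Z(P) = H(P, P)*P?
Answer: -882000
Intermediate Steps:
H(x, B) = -21*B (H(x, B) = -7*(3*B + 0) = -21*B)
Z(P) = -21*P² (Z(P) = (-21*P)*P = -21*P²)
(7*15)*Z((5 + 0)*(-4)) = (7*15)*(-21*16*(5 + 0)²) = 105*(-21*(5*(-4))²) = 105*(-21*(-20)²) = 105*(-21*400) = 105*(-8400) = -882000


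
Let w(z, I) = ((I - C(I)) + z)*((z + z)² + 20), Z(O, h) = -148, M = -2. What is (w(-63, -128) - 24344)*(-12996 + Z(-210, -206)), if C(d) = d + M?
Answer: 13065136000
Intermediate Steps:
C(d) = -2 + d (C(d) = d - 2 = -2 + d)
w(z, I) = (2 + z)*(20 + 4*z²) (w(z, I) = ((I - (-2 + I)) + z)*((z + z)² + 20) = ((I + (2 - I)) + z)*((2*z)² + 20) = (2 + z)*(4*z² + 20) = (2 + z)*(20 + 4*z²))
(w(-63, -128) - 24344)*(-12996 + Z(-210, -206)) = ((40 + 4*(-63)³ + 8*(-63)² + 20*(-63)) - 24344)*(-12996 - 148) = ((40 + 4*(-250047) + 8*3969 - 1260) - 24344)*(-13144) = ((40 - 1000188 + 31752 - 1260) - 24344)*(-13144) = (-969656 - 24344)*(-13144) = -994000*(-13144) = 13065136000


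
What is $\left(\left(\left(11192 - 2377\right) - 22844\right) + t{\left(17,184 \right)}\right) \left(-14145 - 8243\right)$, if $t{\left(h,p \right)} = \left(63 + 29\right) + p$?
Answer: $307902164$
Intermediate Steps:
$t{\left(h,p \right)} = 92 + p$
$\left(\left(\left(11192 - 2377\right) - 22844\right) + t{\left(17,184 \right)}\right) \left(-14145 - 8243\right) = \left(\left(\left(11192 - 2377\right) - 22844\right) + \left(92 + 184\right)\right) \left(-14145 - 8243\right) = \left(\left(\left(11192 - 2377\right) - 22844\right) + 276\right) \left(-14145 + \left(-14497 + 6254\right)\right) = \left(\left(8815 - 22844\right) + 276\right) \left(-14145 - 8243\right) = \left(-14029 + 276\right) \left(-22388\right) = \left(-13753\right) \left(-22388\right) = 307902164$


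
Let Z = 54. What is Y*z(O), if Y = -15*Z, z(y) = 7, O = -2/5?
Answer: -5670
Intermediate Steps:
O = -2/5 (O = -2*1/5 = -2/5 ≈ -0.40000)
Y = -810 (Y = -15*54 = -810)
Y*z(O) = -810*7 = -5670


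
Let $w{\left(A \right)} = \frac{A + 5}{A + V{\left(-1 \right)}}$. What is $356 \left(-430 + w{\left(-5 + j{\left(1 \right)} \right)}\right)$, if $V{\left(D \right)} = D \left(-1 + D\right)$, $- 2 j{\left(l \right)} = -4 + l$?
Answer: $-153436$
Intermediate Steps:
$j{\left(l \right)} = 2 - \frac{l}{2}$ ($j{\left(l \right)} = - \frac{-4 + l}{2} = 2 - \frac{l}{2}$)
$w{\left(A \right)} = \frac{5 + A}{2 + A}$ ($w{\left(A \right)} = \frac{A + 5}{A - \left(-1 - 1\right)} = \frac{5 + A}{A - -2} = \frac{5 + A}{A + 2} = \frac{5 + A}{2 + A}$)
$356 \left(-430 + w{\left(-5 + j{\left(1 \right)} \right)}\right) = 356 \left(-430 + \frac{5 + \left(-5 + \left(2 - \frac{1}{2}\right)\right)}{2 + \left(-5 + \left(2 - \frac{1}{2}\right)\right)}\right) = 356 \left(-430 + \frac{5 + \left(-5 + \frac{3}{2}\right)}{2 + \left(-5 + \frac{3}{2}\right)}\right) = 356 \left(-430 + \frac{5 - \frac{7}{2}}{2 - \frac{7}{2}}\right) = 356 \left(-430 + \frac{1}{- \frac{3}{2}} \cdot \frac{3}{2}\right) = 356 \left(-430 - 1\right) = 356 \left(-431\right) = -153436$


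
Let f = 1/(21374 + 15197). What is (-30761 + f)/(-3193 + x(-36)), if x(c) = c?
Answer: 1124960530/118087759 ≈ 9.5265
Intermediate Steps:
f = 1/36571 ≈ 2.7344e-5
(-30761 + f)/(-3193 + x(-36)) = (-30761 + 1/36571)/(-3193 - 36) = -1124960530/36571/(-3229) = -1124960530/36571*(-1/3229) = 1124960530/118087759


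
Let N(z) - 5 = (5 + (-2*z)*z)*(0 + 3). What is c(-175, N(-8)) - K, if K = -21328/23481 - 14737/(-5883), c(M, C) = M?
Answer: -8131614466/46046241 ≈ -176.60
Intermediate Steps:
N(z) = 20 - 6*z**2 (N(z) = 5 + (5 + (-2*z)*z)*(0 + 3) = 5 + (5 - 2*z**2)*3 = 5 + (15 - 6*z**2) = 20 - 6*z**2)
K = 73522291/46046241 (K = -21328*1/23481 - 14737*(-1/5883) = -21328/23481 + 14737/5883 = 73522291/46046241 ≈ 1.5967)
c(-175, N(-8)) - K = -175 - 1*73522291/46046241 = -175 - 73522291/46046241 = -8131614466/46046241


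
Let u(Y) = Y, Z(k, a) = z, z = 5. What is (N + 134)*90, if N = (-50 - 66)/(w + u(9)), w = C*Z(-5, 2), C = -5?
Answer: 25425/2 ≈ 12713.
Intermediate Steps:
Z(k, a) = 5
w = -25 (w = -5*5 = -25)
N = 29/4 (N = (-50 - 66)/(-25 + 9) = -116/(-16) = -116*(-1/16) = 29/4 ≈ 7.2500)
(N + 134)*90 = (29/4 + 134)*90 = (565/4)*90 = 25425/2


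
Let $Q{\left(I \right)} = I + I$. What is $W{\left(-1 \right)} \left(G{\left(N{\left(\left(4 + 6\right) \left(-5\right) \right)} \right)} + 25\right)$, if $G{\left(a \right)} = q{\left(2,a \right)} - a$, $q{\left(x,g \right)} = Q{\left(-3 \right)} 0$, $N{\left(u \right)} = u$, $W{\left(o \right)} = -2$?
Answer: $-150$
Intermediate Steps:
$Q{\left(I \right)} = 2 I$
$q{\left(x,g \right)} = 0$ ($q{\left(x,g \right)} = 2 \left(-3\right) 0 = \left(-6\right) 0 = 0$)
$G{\left(a \right)} = - a$ ($G{\left(a \right)} = 0 - a = - a$)
$W{\left(-1 \right)} \left(G{\left(N{\left(\left(4 + 6\right) \left(-5\right) \right)} \right)} + 25\right) = - 2 \left(- \left(4 + 6\right) \left(-5\right) + 25\right) = - 2 \left(- 10 \left(-5\right) + 25\right) = - 2 \left(\left(-1\right) \left(-50\right) + 25\right) = - 2 \left(50 + 25\right) = \left(-2\right) 75 = -150$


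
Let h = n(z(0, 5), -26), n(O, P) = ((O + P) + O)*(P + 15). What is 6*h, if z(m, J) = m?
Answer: 1716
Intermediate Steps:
n(O, P) = (15 + P)*(P + 2*O) (n(O, P) = (P + 2*O)*(15 + P) = (15 + P)*(P + 2*O))
h = 286 (h = (-26)**2 + 15*(-26) + 30*0 + 2*0*(-26) = 676 - 390 + 0 + 0 = 286)
6*h = 6*286 = 1716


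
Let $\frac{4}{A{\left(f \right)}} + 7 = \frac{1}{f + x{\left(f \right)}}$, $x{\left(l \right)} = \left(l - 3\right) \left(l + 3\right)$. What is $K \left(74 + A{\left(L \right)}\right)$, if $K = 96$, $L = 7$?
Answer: $\frac{289008}{41} \approx 7049.0$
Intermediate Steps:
$x{\left(l \right)} = \left(-3 + l\right) \left(3 + l\right)$
$A{\left(f \right)} = \frac{4}{-7 + \frac{1}{-9 + f + f^{2}}}$ ($A{\left(f \right)} = \frac{4}{-7 + \frac{1}{f + \left(-9 + f^{2}\right)}} = \frac{4}{-7 + \frac{1}{-9 + f + f^{2}}}$)
$K \left(74 + A{\left(L \right)}\right) = 96 \left(74 + \frac{4 \left(9 - 7 - 7^{2}\right)}{-64 + 7 \cdot 7 + 7 \cdot 7^{2}}\right) = 96 \left(74 + \frac{4 \left(9 - 7 - 49\right)}{-64 + 49 + 7 \cdot 49}\right) = 96 \left(74 + \frac{4 \left(9 - 7 - 49\right)}{-64 + 49 + 343}\right) = 96 \left(74 + 4 \cdot \frac{1}{328} \left(-47\right)\right) = 96 \left(74 - \frac{47}{82}\right) = 96 \cdot \frac{6021}{82} = \frac{289008}{41}$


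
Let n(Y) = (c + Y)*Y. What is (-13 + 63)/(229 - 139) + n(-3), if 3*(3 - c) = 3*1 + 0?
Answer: 32/9 ≈ 3.5556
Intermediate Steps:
c = 2 (c = 3 - (3*1 + 0)/3 = 3 - (3 + 0)/3 = 3 - 1/3*3 = 3 - 1 = 2)
n(Y) = Y*(2 + Y) (n(Y) = (2 + Y)*Y = Y*(2 + Y))
(-13 + 63)/(229 - 139) + n(-3) = (-13 + 63)/(229 - 139) - 3*(2 - 3) = 50/90 - 3*(-1) = 50*(1/90) + 3 = 5/9 + 3 = 32/9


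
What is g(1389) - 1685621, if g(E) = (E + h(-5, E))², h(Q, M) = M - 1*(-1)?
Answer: 6037220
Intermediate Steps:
h(Q, M) = 1 + M (h(Q, M) = M + 1 = 1 + M)
g(E) = (1 + 2*E)² (g(E) = (E + (1 + E))² = (1 + 2*E)²)
g(1389) - 1685621 = (1 + 2*1389)² - 1685621 = (1 + 2778)² - 1685621 = 2779² - 1685621 = 7722841 - 1685621 = 6037220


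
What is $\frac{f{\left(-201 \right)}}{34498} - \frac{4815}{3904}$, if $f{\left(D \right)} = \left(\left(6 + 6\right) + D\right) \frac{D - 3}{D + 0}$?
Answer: $- \frac{5589700749}{4511786432} \approx -1.2389$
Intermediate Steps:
$f{\left(D \right)} = \frac{\left(-3 + D\right) \left(12 + D\right)}{D}$ ($f{\left(D \right)} = \left(12 + D\right) \frac{-3 + D}{D} = \frac{\left(-3 + D\right) \left(12 + D\right)}{D}$)
$\frac{f{\left(-201 \right)}}{34498} - \frac{4815}{3904} = \frac{9 - 201 - \frac{36}{-201}}{34498} - \frac{4815}{3904} = \left(9 - 201 - - \frac{12}{67}\right) \frac{1}{34498} - \frac{4815}{3904} = \left(9 - 201 + \frac{12}{67}\right) \frac{1}{34498} - \frac{4815}{3904} = \left(- \frac{12852}{67}\right) \frac{1}{34498} - \frac{4815}{3904} = - \frac{6426}{1155683} - \frac{4815}{3904} = - \frac{5589700749}{4511786432}$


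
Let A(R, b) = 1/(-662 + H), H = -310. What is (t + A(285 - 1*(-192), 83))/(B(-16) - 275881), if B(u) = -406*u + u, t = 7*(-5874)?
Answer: 39966697/261857772 ≈ 0.15263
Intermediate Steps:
A(R, b) = -1/972 (A(R, b) = 1/(-662 - 310) = 1/(-972) = -1/972)
t = -41118
B(u) = -405*u
(t + A(285 - 1*(-192), 83))/(B(-16) - 275881) = (-41118 - 1/972)/(-405*(-16) - 275881) = -39966697/(972*(6480 - 275881)) = -39966697/972/(-269401) = -39966697/972*(-1/269401) = 39966697/261857772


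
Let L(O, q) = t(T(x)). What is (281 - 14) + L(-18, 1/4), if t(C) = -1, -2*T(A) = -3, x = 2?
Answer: 266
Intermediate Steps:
T(A) = 3/2 (T(A) = -½*(-3) = 3/2)
L(O, q) = -1
(281 - 14) + L(-18, 1/4) = (281 - 14) - 1 = 267 - 1 = 266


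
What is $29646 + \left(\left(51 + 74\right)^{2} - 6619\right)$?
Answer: $38652$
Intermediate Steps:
$29646 + \left(\left(51 + 74\right)^{2} - 6619\right) = 29646 - \left(6619 - 125^{2}\right) = 29646 + \left(15625 - 6619\right) = 29646 + 9006 = 38652$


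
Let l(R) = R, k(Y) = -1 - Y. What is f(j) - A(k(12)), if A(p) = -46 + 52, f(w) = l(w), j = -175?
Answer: -181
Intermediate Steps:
f(w) = w
A(p) = 6
f(j) - A(k(12)) = -175 - 1*6 = -175 - 6 = -181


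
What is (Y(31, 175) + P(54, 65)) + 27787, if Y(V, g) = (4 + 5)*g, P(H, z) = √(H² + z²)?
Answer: 29362 + √7141 ≈ 29447.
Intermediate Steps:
Y(V, g) = 9*g
(Y(31, 175) + P(54, 65)) + 27787 = (9*175 + √(54² + 65²)) + 27787 = (1575 + √(2916 + 4225)) + 27787 = (1575 + √7141) + 27787 = 29362 + √7141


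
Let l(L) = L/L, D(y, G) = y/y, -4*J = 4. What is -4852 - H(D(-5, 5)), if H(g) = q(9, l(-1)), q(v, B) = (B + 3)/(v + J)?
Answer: -9705/2 ≈ -4852.5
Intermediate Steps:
J = -1 (J = -¼*4 = -1)
D(y, G) = 1
l(L) = 1
q(v, B) = (3 + B)/(-1 + v) (q(v, B) = (B + 3)/(v - 1) = (3 + B)/(-1 + v))
H(g) = ½ (H(g) = (3 + 1)/(-1 + 9) = 4/8 = (⅛)*4 = ½)
-4852 - H(D(-5, 5)) = -4852 - 1*½ = -4852 - ½ = -9705/2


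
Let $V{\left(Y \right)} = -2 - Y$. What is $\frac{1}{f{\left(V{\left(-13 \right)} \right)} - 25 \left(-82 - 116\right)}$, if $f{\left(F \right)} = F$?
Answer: $\frac{1}{4961} \approx 0.00020157$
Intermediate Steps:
$\frac{1}{f{\left(V{\left(-13 \right)} \right)} - 25 \left(-82 - 116\right)} = \frac{1}{\left(-2 - -13\right) - 25 \left(-82 - 116\right)} = \frac{1}{\left(-2 + 13\right) - -4950} = \frac{1}{11 + 4950} = \frac{1}{4961}$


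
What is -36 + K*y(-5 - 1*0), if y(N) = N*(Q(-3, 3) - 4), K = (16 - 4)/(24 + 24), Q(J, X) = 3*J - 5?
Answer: -27/2 ≈ -13.500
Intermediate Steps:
Q(J, X) = -5 + 3*J
K = 1/4 (K = 12/48 = 12*(1/48) = 1/4 ≈ 0.25000)
y(N) = -18*N (y(N) = N*((-5 + 3*(-3)) - 4) = N*((-5 - 9) - 4) = N*(-14 - 4) = N*(-18) = -18*N)
-36 + K*y(-5 - 1*0) = -36 + (-18*(-5 - 1*0))/4 = -36 + (-18*(-5 + 0))/4 = -36 + (-18*(-5))/4 = -36 + (1/4)*90 = -36 + 45/2 = -27/2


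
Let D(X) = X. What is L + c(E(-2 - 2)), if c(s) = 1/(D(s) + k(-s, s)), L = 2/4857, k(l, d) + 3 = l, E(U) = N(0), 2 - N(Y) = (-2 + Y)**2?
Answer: -539/1619 ≈ -0.33292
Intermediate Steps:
N(Y) = 2 - (-2 + Y)**2
E(U) = -2 (E(U) = 2 - (-2 + 0)**2 = 2 - 1*(-2)**2 = 2 - 1*4 = 2 - 4 = -2)
k(l, d) = -3 + l
L = 2/4857 (L = 2*(1/4857) = 2/4857 ≈ 0.00041178)
c(s) = -1/3 (c(s) = 1/(s + (-3 - s)) = 1/(-3) = -1/3)
L + c(E(-2 - 2)) = 2/4857 - 1/3 = -539/1619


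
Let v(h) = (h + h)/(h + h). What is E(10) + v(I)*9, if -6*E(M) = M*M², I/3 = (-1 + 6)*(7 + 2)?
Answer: -473/3 ≈ -157.67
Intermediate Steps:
I = 135 (I = 3*((-1 + 6)*(7 + 2)) = 3*(5*9) = 3*45 = 135)
v(h) = 1 (v(h) = (2*h)/((2*h)) = (2*h)*(1/(2*h)) = 1)
E(M) = -M³/6 (E(M) = -M*M²/6 = -M³/6)
E(10) + v(I)*9 = -⅙*10³ + 1*9 = -⅙*1000 + 9 = -500/3 + 9 = -473/3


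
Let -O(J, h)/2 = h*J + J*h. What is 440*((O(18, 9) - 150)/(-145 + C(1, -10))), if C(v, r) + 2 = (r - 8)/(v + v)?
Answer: 29260/13 ≈ 2250.8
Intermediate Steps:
C(v, r) = -2 + (-8 + r)/(2*v) (C(v, r) = -2 + (r - 8)/(v + v) = -2 + (-8 + r)/((2*v)) = -2 + (-8 + r)*(1/(2*v)) = -2 + (-8 + r)/(2*v))
O(J, h) = -4*J*h (O(J, h) = -2*(h*J + J*h) = -2*(J*h + J*h) = -4*J*h)
440*((O(18, 9) - 150)/(-145 + C(1, -10))) = 440*((-4*18*9 - 150)/(-145 + (½)*(-8 - 10 - 4*1)/1)) = 440*((-648 - 150)/(-145 + (½)*1*(-8 - 10 - 4))) = 440*(-798/(-145 + (½)*1*(-22))) = 440*(-798/(-145 - 11)) = 440*(-798/(-156)) = 440*(-798*(-1/156)) = 440*(133/26) = 29260/13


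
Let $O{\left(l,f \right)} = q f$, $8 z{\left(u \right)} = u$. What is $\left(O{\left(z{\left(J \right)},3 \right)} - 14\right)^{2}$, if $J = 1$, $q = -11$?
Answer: $2209$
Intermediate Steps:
$z{\left(u \right)} = \frac{u}{8}$
$O{\left(l,f \right)} = - 11 f$
$\left(O{\left(z{\left(J \right)},3 \right)} - 14\right)^{2} = \left(\left(-11\right) 3 - 14\right)^{2} = \left(-33 - 14\right)^{2} = \left(-47\right)^{2} = 2209$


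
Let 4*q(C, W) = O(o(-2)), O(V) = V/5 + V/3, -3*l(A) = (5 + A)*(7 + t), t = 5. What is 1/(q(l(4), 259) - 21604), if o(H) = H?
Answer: -15/324064 ≈ -4.6287e-5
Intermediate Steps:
l(A) = -20 - 4*A (l(A) = -(5 + A)*(7 + 5)/3 = -(5 + A)*12/3 = -(60 + 12*A)/3 = -20 - 4*A)
O(V) = 8*V/15 (O(V) = V*(⅕) + V*(⅓) = V/5 + V/3 = 8*V/15)
q(C, W) = -4/15 (q(C, W) = ((8/15)*(-2))/4 = (¼)*(-16/15) = -4/15)
1/(q(l(4), 259) - 21604) = 1/(-4/15 - 21604) = 1/(-324064/15) = -15/324064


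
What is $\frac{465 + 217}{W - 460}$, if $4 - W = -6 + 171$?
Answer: $- \frac{682}{621} \approx -1.0982$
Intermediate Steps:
$W = -161$ ($W = 4 - \left(-6 + 171\right) = 4 - 165 = -161$)
$\frac{465 + 217}{W - 460} = \frac{465 + 217}{-161 - 460} = \frac{682}{-621} = 682 \left(- \frac{1}{621}\right) = - \frac{682}{621}$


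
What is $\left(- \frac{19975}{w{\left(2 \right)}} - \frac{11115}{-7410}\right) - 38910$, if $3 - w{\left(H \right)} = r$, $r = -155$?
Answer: $- \frac{3083759}{79} \approx -39035.0$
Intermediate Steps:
$w{\left(H \right)} = 158$ ($w{\left(H \right)} = 3 - -155 = 3 + 155 = 158$)
$\left(- \frac{19975}{w{\left(2 \right)}} - \frac{11115}{-7410}\right) - 38910 = \left(- \frac{19975}{158} - \frac{11115}{-7410}\right) - 38910 = \left(\left(-19975\right) \frac{1}{158} - - \frac{3}{2}\right) - 38910 = \left(- \frac{19975}{158} + \frac{3}{2}\right) - 38910 = - \frac{9869}{79} - 38910 = - \frac{3083759}{79}$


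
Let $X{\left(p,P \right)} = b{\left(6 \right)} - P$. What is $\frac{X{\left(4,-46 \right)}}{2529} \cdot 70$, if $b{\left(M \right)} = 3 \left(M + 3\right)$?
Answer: $\frac{5110}{2529} \approx 2.0206$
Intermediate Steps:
$b{\left(M \right)} = 9 + 3 M$ ($b{\left(M \right)} = 3 \left(3 + M\right) = 9 + 3 M$)
$X{\left(p,P \right)} = 27 - P$ ($X{\left(p,P \right)} = \left(9 + 3 \cdot 6\right) - P = \left(9 + 18\right) - P = 27 - P$)
$\frac{X{\left(4,-46 \right)}}{2529} \cdot 70 = \frac{27 - -46}{2529} \cdot 70 = \left(27 + 46\right) \frac{1}{2529} \cdot 70 = 73 \cdot \frac{1}{2529} \cdot 70 = \frac{73}{2529} \cdot 70 = \frac{5110}{2529}$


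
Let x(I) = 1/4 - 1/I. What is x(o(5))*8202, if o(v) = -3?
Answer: 9569/2 ≈ 4784.5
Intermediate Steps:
x(I) = ¼ - 1/I (x(I) = 1*(¼) - 1/I = ¼ - 1/I)
x(o(5))*8202 = ((¼)*(-4 - 3)/(-3))*8202 = ((¼)*(-⅓)*(-7))*8202 = (7/12)*8202 = 9569/2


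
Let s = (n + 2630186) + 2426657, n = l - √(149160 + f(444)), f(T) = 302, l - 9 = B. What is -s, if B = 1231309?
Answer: -6288161 + √149462 ≈ -6.2878e+6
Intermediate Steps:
l = 1231318 (l = 9 + 1231309 = 1231318)
n = 1231318 - √149462 (n = 1231318 - √(149160 + 302) = 1231318 - √149462 ≈ 1.2309e+6)
s = 6288161 - √149462 (s = ((1231318 - √149462) + 2630186) + 2426657 = (3861504 - √149462) + 2426657 = 6288161 - √149462 ≈ 6.2878e+6)
-s = -(6288161 - √149462) = -6288161 + √149462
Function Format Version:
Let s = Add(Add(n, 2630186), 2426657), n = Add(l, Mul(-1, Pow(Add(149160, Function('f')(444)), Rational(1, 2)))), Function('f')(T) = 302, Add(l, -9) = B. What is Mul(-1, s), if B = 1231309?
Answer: Add(-6288161, Pow(149462, Rational(1, 2))) ≈ -6.2878e+6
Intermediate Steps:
l = 1231318 (l = Add(9, 1231309) = 1231318)
n = Add(1231318, Mul(-1, Pow(149462, Rational(1, 2)))) (n = Add(1231318, Mul(-1, Pow(Add(149160, 302), Rational(1, 2)))) = Add(1231318, Mul(-1, Pow(149462, Rational(1, 2)))) ≈ 1.2309e+6)
s = Add(6288161, Mul(-1, Pow(149462, Rational(1, 2)))) (s = Add(Add(Add(1231318, Mul(-1, Pow(149462, Rational(1, 2)))), 2630186), 2426657) = Add(Add(3861504, Mul(-1, Pow(149462, Rational(1, 2)))), 2426657) = Add(6288161, Mul(-1, Pow(149462, Rational(1, 2)))) ≈ 6.2878e+6)
Mul(-1, s) = Mul(-1, Add(6288161, Mul(-1, Pow(149462, Rational(1, 2))))) = Add(-6288161, Pow(149462, Rational(1, 2)))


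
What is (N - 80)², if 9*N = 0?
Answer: 6400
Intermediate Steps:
N = 0 (N = (⅑)*0 = 0)
(N - 80)² = (0 - 80)² = (-80)² = 6400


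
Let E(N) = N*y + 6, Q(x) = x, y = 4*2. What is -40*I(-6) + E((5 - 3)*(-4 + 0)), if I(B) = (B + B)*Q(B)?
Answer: -2938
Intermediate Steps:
y = 8
E(N) = 6 + 8*N (E(N) = N*8 + 6 = 8*N + 6 = 6 + 8*N)
I(B) = 2*B² (I(B) = (B + B)*B = (2*B)*B = 2*B²)
-40*I(-6) + E((5 - 3)*(-4 + 0)) = -80*(-6)² + (6 + 8*((5 - 3)*(-4 + 0))) = -80*36 + (6 + 8*(2*(-4))) = -40*72 + (6 + 8*(-8)) = -2880 + (6 - 64) = -2880 - 58 = -2938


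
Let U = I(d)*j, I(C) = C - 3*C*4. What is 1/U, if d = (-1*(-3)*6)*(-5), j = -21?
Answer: -1/20790 ≈ -4.8100e-5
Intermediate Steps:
d = -90 (d = (3*6)*(-5) = 18*(-5) = -90)
I(C) = -11*C (I(C) = C - 12*C = -11*C)
U = -20790 (U = -11*(-90)*(-21) = 990*(-21) = -20790)
1/U = 1/(-20790) = -1/20790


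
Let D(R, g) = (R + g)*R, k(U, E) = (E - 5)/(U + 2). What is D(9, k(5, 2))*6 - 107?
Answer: 2491/7 ≈ 355.86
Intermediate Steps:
k(U, E) = (-5 + E)/(2 + U)
D(R, g) = R*(R + g)
D(9, k(5, 2))*6 - 107 = (9*(9 + (-5 + 2)/(2 + 5)))*6 - 107 = (9*(9 - 3/7))*6 - 107 = (9*(60/7))*6 - 107 = (540/7)*6 - 107 = 3240/7 - 107 = 2491/7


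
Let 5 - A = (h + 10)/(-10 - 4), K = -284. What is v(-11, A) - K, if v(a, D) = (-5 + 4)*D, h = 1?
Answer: 3895/14 ≈ 278.21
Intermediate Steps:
A = 81/14 (A = 5 - (1 + 10)/(-10 - 4) = 5 - 11/(-14) = 5 - 11*(-1)/14 = 5 - 1*(-11/14) = 5 + 11/14 = 81/14 ≈ 5.7857)
v(a, D) = -D
v(-11, A) - K = -1*81/14 - 1*(-284) = -81/14 + 284 = 3895/14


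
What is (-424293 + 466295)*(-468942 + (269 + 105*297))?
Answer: -18375370976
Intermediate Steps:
(-424293 + 466295)*(-468942 + (269 + 105*297)) = 42002*(-468942 + (269 + 31185)) = 42002*(-468942 + 31454) = 42002*(-437488) = -18375370976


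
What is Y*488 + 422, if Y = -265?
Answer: -128898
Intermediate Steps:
Y*488 + 422 = -265*488 + 422 = -129320 + 422 = -128898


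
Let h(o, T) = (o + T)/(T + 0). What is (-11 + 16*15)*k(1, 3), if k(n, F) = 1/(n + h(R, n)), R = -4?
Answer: -229/2 ≈ -114.50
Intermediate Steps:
h(o, T) = (T + o)/T
k(n, F) = 1/(n + (-4 + n)/n) (k(n, F) = 1/(n + (n - 4)/n) = 1/(n + (-4 + n)/n))
(-11 + 16*15)*k(1, 3) = (-11 + 16*15)*(1/(-4 + 1 + 1²)) = (-11 + 240)*(1/(-4 + 1 + 1)) = 229*(1/(-2)) = 229*(1*(-½)) = 229*(-½) = -229/2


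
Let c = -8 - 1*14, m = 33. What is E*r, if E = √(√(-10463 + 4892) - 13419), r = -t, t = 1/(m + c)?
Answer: -√(-13419 + 3*I*√619)/11 ≈ -0.029287 - 10.531*I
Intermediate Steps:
c = -22 (c = -8 - 14 = -22)
t = 1/11 (t = 1/(33 - 22) = 1/11 ≈ 0.090909)
r = -1/11 (r = -1*1/11 = -1/11 ≈ -0.090909)
E = √(-13419 + 3*I*√619) (E = √(√(-5571) - 13419) = √(3*I*√619 - 13419) = √(-13419 + 3*I*√619) ≈ 0.3222 + 115.84*I)
E*r = √(-13419 + 3*I*√619)*(-1/11) = -√(-13419 + 3*I*√619)/11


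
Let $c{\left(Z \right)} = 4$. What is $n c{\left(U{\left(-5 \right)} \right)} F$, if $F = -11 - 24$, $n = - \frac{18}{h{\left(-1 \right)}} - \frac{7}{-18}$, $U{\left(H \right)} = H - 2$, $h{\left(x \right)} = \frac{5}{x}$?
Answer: $- \frac{5026}{9} \approx -558.44$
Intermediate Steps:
$U{\left(H \right)} = -2 + H$ ($U{\left(H \right)} = H - 2 = -2 + H$)
$n = \frac{359}{90}$ ($n = - \frac{18}{5 \frac{1}{-1}} - \frac{7}{-18} = - \frac{18}{5 \left(-1\right)} - - \frac{7}{18} = - \frac{18}{-5} + \frac{7}{18} = \left(-18\right) \left(- \frac{1}{5}\right) + \frac{7}{18} = \frac{18}{5} + \frac{7}{18} = \frac{359}{90} \approx 3.9889$)
$F = -35$ ($F = -11 - 24 = -35$)
$n c{\left(U{\left(-5 \right)} \right)} F = \frac{359}{90} \cdot 4 \left(-35\right) = \frac{718}{45} \left(-35\right) = - \frac{5026}{9}$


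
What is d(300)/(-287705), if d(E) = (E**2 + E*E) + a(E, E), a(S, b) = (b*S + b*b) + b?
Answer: -72060/57541 ≈ -1.2523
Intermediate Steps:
a(S, b) = b + b**2 + S*b (a(S, b) = (S*b + b**2) + b = (b**2 + S*b) + b = b + b**2 + S*b)
d(E) = 2*E**2 + E*(1 + 2*E) (d(E) = (E**2 + E*E) + E*(1 + E + E) = (E**2 + E**2) + E*(1 + 2*E) = 2*E**2 + E*(1 + 2*E))
d(300)/(-287705) = (300*(1 + 4*300))/(-287705) = (300*(1 + 1200))*(-1/287705) = (300*1201)*(-1/287705) = 360300*(-1/287705) = -72060/57541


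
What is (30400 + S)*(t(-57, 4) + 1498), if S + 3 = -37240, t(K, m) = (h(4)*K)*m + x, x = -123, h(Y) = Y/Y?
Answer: -7848921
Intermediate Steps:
h(Y) = 1
t(K, m) = -123 + K*m (t(K, m) = (1*K)*m - 123 = K*m - 123 = -123 + K*m)
S = -37243 (S = -3 - 37240 = -37243)
(30400 + S)*(t(-57, 4) + 1498) = (30400 - 37243)*((-123 - 57*4) + 1498) = -6843*((-123 - 228) + 1498) = -6843*(-351 + 1498) = -6843*1147 = -7848921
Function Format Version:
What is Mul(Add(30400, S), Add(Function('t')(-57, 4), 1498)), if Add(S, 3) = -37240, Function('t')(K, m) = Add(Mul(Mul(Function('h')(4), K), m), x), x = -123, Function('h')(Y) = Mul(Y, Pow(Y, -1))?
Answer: -7848921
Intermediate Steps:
Function('h')(Y) = 1
Function('t')(K, m) = Add(-123, Mul(K, m)) (Function('t')(K, m) = Add(Mul(Mul(1, K), m), -123) = Add(Mul(K, m), -123) = Add(-123, Mul(K, m)))
S = -37243 (S = Add(-3, -37240) = -37243)
Mul(Add(30400, S), Add(Function('t')(-57, 4), 1498)) = Mul(Add(30400, -37243), Add(Add(-123, Mul(-57, 4)), 1498)) = Mul(-6843, Add(Add(-123, -228), 1498)) = Mul(-6843, Add(-351, 1498)) = Mul(-6843, 1147) = -7848921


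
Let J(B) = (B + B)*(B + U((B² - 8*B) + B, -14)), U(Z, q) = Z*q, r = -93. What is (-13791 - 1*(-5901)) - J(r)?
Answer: -24242388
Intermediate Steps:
J(B) = 2*B*(-14*B² + 99*B) (J(B) = (B + B)*(B + ((B² - 8*B) + B)*(-14)) = (2*B)*(B + (B² - 7*B)*(-14)) = (2*B)*(B + (-14*B² + 98*B)) = (2*B)*(-14*B² + 99*B) = 2*B*(-14*B² + 99*B))
(-13791 - 1*(-5901)) - J(r) = (-13791 - 1*(-5901)) - (-93)²*(198 - 28*(-93)) = (-13791 + 5901) - 8649*(198 + 2604) = -7890 - 8649*2802 = -7890 - 1*24234498 = -7890 - 24234498 = -24242388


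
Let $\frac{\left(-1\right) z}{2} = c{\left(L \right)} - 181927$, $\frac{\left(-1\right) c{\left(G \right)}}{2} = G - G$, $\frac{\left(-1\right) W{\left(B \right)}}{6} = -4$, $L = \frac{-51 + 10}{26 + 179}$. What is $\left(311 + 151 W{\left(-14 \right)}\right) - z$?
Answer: $-359919$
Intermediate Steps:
$L = - \frac{1}{5}$ ($L = - \frac{41}{205} = \left(-41\right) \frac{1}{205} = - \frac{1}{5} \approx -0.2$)
$W{\left(B \right)} = 24$ ($W{\left(B \right)} = \left(-6\right) \left(-4\right) = 24$)
$c{\left(G \right)} = 0$ ($c{\left(G \right)} = - 2 \left(G - G\right) = \left(-2\right) 0 = 0$)
$z = 363854$ ($z = - 2 \left(0 - 181927\right) = \left(-2\right) \left(-181927\right) = 363854$)
$\left(311 + 151 W{\left(-14 \right)}\right) - z = \left(311 + 151 \cdot 24\right) - 363854 = \left(311 + 3624\right) - 363854 = 3935 - 363854 = -359919$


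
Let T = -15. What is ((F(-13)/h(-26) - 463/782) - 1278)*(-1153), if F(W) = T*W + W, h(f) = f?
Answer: 1159148949/782 ≈ 1.4823e+6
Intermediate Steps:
F(W) = -14*W (F(W) = -15*W + W = -14*W)
((F(-13)/h(-26) - 463/782) - 1278)*(-1153) = ((-14*(-13)/(-26) - 463/782) - 1278)*(-1153) = ((182*(-1/26) - 463*1/782) - 1278)*(-1153) = ((-7 - 463/782) - 1278)*(-1153) = (-5937/782 - 1278)*(-1153) = -1005333/782*(-1153) = 1159148949/782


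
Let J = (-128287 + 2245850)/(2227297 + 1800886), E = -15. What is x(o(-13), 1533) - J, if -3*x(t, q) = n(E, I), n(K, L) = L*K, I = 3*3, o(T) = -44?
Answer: 179150672/4028183 ≈ 44.474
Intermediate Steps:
I = 9
n(K, L) = K*L
x(t, q) = 45 (x(t, q) = -(-5)*9 = -⅓*(-135) = 45)
J = 2117563/4028183 ≈ 0.52569
x(o(-13), 1533) - J = 45 - 1*2117563/4028183 = 45 - 2117563/4028183 = 179150672/4028183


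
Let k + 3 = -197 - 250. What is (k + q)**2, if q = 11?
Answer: 192721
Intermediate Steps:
k = -450 (k = -3 + (-197 - 250) = -3 - 447 = -450)
(k + q)**2 = (-450 + 11)**2 = (-439)**2 = 192721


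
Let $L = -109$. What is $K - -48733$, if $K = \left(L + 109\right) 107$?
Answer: $48733$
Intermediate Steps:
$K = 0$ ($K = \left(-109 + 109\right) 107 = 0 \cdot 107 = 0$)
$K - -48733 = 0 - -48733 = 0 + 48733 = 48733$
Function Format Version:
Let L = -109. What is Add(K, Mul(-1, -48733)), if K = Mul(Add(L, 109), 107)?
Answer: 48733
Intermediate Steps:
K = 0 (K = Mul(Add(-109, 109), 107) = Mul(0, 107) = 0)
Add(K, Mul(-1, -48733)) = Add(0, Mul(-1, -48733)) = Add(0, 48733) = 48733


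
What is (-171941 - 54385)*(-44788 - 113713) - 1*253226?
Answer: 35872644100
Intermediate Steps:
(-171941 - 54385)*(-44788 - 113713) - 1*253226 = -226326*(-158501) - 253226 = 35872897326 - 253226 = 35872644100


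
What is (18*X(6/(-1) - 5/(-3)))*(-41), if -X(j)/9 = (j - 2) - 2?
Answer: -55350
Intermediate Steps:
X(j) = 36 - 9*j (X(j) = -9*((j - 2) - 2) = -9*((-2 + j) - 2) = -9*(-4 + j) = 36 - 9*j)
(18*X(6/(-1) - 5/(-3)))*(-41) = (18*(36 - 9*(6/(-1) - 5/(-3))))*(-41) = (18*(36 - 9*(6*(-1) - 5*(-⅓))))*(-41) = (18*(36 - 9*(-6 + 5/3)))*(-41) = (18*(36 - 9*(-13/3)))*(-41) = (18*(36 + 39))*(-41) = (18*75)*(-41) = 1350*(-41) = -55350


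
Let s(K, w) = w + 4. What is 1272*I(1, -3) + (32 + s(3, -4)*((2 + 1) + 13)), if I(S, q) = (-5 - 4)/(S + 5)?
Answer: -1876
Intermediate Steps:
s(K, w) = 4 + w
I(S, q) = -9/(5 + S)
1272*I(1, -3) + (32 + s(3, -4)*((2 + 1) + 13)) = 1272*(-9/(5 + 1)) + (32 + (4 - 4)*((2 + 1) + 13)) = 1272*(-9/6) + (32 + 0*(3 + 13)) = 1272*(-9*⅙) + (32 + 0*16) = 1272*(-3/2) + (32 + 0) = -1908 + 32 = -1876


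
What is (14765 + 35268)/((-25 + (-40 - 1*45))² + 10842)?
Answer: 50033/22942 ≈ 2.1808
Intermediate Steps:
(14765 + 35268)/((-25 + (-40 - 1*45))² + 10842) = 50033/((-25 + (-40 - 45))² + 10842) = 50033/((-25 - 85)² + 10842) = 50033/((-110)² + 10842) = 50033/(12100 + 10842) = 50033/22942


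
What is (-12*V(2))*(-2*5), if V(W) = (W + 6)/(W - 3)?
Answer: -960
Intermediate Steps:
V(W) = (6 + W)/(-3 + W)
(-12*V(2))*(-2*5) = (-12*(6 + 2)/(-3 + 2))*(-2*5) = -12*8/(-1)*(-10) = -(-12)*8*(-10) = -12*(-8)*(-10) = 96*(-10) = -960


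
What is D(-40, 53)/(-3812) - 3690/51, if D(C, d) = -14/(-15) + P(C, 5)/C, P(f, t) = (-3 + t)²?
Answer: -28132645/388824 ≈ -72.353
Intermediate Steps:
D(C, d) = 14/15 + 4/C (D(C, d) = -14/(-15) + (-3 + 5)²/C = -14*(-1/15) + 2²/C = 14/15 + 4/C)
D(-40, 53)/(-3812) - 3690/51 = (14/15 + 4/(-40))/(-3812) - 3690/51 = (14/15 + 4*(-1/40))*(-1/3812) - 3690*1/51 = (14/15 - ⅒)*(-1/3812) - 1230/17 = (⅚)*(-1/3812) - 1230/17 = -5/22872 - 1230/17 = -28132645/388824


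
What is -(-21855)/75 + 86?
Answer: 1887/5 ≈ 377.40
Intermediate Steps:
-(-21855)/75 + 86 = -155*(-47/25) + 86 = 1457/5 + 86 = 1887/5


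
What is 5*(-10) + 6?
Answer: -44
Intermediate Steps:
5*(-10) + 6 = -50 + 6 = -44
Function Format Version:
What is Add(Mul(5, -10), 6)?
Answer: -44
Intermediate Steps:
Add(Mul(5, -10), 6) = Add(-50, 6) = -44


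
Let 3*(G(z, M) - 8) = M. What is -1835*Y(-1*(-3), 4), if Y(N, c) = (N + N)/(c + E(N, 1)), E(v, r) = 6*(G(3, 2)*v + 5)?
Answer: -1101/19 ≈ -57.947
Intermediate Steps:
G(z, M) = 8 + M/3
E(v, r) = 30 + 52*v (E(v, r) = 6*((8 + (⅓)*2)*v + 5) = 6*((8 + ⅔)*v + 5) = 6*(26*v/3 + 5) = 6*(5 + 26*v/3) = 30 + 52*v)
Y(N, c) = 2*N/(30 + c + 52*N) (Y(N, c) = (N + N)/(c + (30 + 52*N)) = (2*N)/(30 + c + 52*N) = 2*N/(30 + c + 52*N))
-1835*Y(-1*(-3), 4) = -3670*(-1*(-3))/(30 + 4 + 52*(-1*(-3))) = -3670*3/(30 + 4 + 52*3) = -3670*3/(30 + 4 + 156) = -3670*3/190 = -1835*3/95 = -1101/19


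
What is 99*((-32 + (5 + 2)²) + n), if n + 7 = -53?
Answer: -4257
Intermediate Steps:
n = -60 (n = -7 - 53 = -60)
99*((-32 + (5 + 2)²) + n) = 99*((-32 + (5 + 2)²) - 60) = 99*((-32 + 7²) - 60) = 99*((-32 + 49) - 60) = 99*(17 - 60) = 99*(-43) = -4257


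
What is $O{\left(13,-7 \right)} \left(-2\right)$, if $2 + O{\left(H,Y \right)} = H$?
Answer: $-22$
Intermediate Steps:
$O{\left(H,Y \right)} = -2 + H$
$O{\left(13,-7 \right)} \left(-2\right) = \left(-2 + 13\right) \left(-2\right) = 11 \left(-2\right) = -22$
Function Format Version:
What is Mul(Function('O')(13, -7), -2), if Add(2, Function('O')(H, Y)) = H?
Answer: -22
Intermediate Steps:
Function('O')(H, Y) = Add(-2, H)
Mul(Function('O')(13, -7), -2) = Mul(Add(-2, 13), -2) = Mul(11, -2) = -22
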